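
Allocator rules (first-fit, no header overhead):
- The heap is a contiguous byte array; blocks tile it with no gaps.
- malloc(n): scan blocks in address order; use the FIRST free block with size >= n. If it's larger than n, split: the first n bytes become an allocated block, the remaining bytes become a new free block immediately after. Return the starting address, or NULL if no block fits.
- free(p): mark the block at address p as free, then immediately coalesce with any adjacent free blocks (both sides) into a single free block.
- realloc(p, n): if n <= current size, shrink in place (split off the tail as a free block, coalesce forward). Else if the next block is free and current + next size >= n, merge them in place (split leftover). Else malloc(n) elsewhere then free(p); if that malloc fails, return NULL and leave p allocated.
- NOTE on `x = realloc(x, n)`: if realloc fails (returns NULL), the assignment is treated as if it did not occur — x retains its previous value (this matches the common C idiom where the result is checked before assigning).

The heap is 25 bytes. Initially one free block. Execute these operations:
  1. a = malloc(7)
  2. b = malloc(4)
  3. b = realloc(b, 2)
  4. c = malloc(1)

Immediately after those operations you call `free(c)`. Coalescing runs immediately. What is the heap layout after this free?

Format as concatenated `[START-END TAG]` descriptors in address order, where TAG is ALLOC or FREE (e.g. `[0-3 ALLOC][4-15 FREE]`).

Op 1: a = malloc(7) -> a = 0; heap: [0-6 ALLOC][7-24 FREE]
Op 2: b = malloc(4) -> b = 7; heap: [0-6 ALLOC][7-10 ALLOC][11-24 FREE]
Op 3: b = realloc(b, 2) -> b = 7; heap: [0-6 ALLOC][7-8 ALLOC][9-24 FREE]
Op 4: c = malloc(1) -> c = 9; heap: [0-6 ALLOC][7-8 ALLOC][9-9 ALLOC][10-24 FREE]
free(c): c = 9 -> block [9-9 ALLOC]; mark free, coalesce with adjacent free neighbors -> [0-6 ALLOC][7-8 ALLOC][9-24 FREE]

Answer: [0-6 ALLOC][7-8 ALLOC][9-24 FREE]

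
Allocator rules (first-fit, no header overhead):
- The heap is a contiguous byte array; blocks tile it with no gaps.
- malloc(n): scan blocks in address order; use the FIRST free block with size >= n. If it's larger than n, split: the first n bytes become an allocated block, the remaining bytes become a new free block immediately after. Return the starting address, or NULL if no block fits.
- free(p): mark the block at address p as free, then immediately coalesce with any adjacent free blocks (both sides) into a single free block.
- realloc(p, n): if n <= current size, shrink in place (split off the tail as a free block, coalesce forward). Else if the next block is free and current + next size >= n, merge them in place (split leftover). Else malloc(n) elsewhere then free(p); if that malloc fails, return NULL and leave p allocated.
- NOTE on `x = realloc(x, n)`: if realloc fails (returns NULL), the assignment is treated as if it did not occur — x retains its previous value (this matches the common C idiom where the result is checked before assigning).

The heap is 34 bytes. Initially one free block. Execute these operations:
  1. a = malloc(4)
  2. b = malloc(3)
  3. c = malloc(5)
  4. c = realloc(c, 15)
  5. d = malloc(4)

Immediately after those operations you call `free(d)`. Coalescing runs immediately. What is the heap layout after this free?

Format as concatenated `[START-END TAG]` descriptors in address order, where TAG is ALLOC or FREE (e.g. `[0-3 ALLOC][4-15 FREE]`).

Op 1: a = malloc(4) -> a = 0; heap: [0-3 ALLOC][4-33 FREE]
Op 2: b = malloc(3) -> b = 4; heap: [0-3 ALLOC][4-6 ALLOC][7-33 FREE]
Op 3: c = malloc(5) -> c = 7; heap: [0-3 ALLOC][4-6 ALLOC][7-11 ALLOC][12-33 FREE]
Op 4: c = realloc(c, 15) -> c = 7; heap: [0-3 ALLOC][4-6 ALLOC][7-21 ALLOC][22-33 FREE]
Op 5: d = malloc(4) -> d = 22; heap: [0-3 ALLOC][4-6 ALLOC][7-21 ALLOC][22-25 ALLOC][26-33 FREE]
free(d): d = 22 -> block [22-25 ALLOC]; mark free, coalesce with adjacent free neighbors -> [0-3 ALLOC][4-6 ALLOC][7-21 ALLOC][22-33 FREE]

Answer: [0-3 ALLOC][4-6 ALLOC][7-21 ALLOC][22-33 FREE]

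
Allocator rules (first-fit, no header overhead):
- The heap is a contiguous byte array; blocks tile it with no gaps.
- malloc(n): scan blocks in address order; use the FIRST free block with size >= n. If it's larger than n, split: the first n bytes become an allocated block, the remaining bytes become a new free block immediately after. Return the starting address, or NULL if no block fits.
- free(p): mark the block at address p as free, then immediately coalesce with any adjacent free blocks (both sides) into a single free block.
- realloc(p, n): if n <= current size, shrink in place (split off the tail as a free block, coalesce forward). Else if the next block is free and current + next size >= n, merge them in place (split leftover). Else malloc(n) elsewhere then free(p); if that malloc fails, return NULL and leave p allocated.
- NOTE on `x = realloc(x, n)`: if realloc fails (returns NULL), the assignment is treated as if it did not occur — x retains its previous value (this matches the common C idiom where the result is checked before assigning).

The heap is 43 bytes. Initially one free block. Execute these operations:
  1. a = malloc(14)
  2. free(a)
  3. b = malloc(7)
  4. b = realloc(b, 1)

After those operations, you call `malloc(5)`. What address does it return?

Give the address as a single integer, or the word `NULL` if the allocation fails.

Op 1: a = malloc(14) -> a = 0; heap: [0-13 ALLOC][14-42 FREE]
Op 2: free(a) -> (freed a); heap: [0-42 FREE]
Op 3: b = malloc(7) -> b = 0; heap: [0-6 ALLOC][7-42 FREE]
Op 4: b = realloc(b, 1) -> b = 0; heap: [0-0 ALLOC][1-42 FREE]
malloc(5): first-fit scan over [0-0 ALLOC][1-42 FREE] -> 1

Answer: 1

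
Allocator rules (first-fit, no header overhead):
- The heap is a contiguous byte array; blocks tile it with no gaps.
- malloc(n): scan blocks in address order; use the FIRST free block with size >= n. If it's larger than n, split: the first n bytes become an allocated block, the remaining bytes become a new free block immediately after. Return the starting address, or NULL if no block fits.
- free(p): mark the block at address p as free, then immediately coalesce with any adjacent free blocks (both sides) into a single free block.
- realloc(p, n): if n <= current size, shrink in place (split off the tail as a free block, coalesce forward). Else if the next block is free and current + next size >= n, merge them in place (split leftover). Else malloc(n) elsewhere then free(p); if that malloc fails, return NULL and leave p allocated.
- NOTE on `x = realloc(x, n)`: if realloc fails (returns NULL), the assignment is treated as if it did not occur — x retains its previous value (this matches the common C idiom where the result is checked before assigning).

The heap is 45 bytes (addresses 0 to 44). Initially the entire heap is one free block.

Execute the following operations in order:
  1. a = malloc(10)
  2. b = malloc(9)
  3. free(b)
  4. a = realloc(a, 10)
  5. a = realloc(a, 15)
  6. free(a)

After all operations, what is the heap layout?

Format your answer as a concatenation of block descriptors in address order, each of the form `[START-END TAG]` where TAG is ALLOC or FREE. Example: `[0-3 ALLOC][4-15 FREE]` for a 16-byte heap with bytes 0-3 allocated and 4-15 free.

Op 1: a = malloc(10) -> a = 0; heap: [0-9 ALLOC][10-44 FREE]
Op 2: b = malloc(9) -> b = 10; heap: [0-9 ALLOC][10-18 ALLOC][19-44 FREE]
Op 3: free(b) -> (freed b); heap: [0-9 ALLOC][10-44 FREE]
Op 4: a = realloc(a, 10) -> a = 0; heap: [0-9 ALLOC][10-44 FREE]
Op 5: a = realloc(a, 15) -> a = 0; heap: [0-14 ALLOC][15-44 FREE]
Op 6: free(a) -> (freed a); heap: [0-44 FREE]

Answer: [0-44 FREE]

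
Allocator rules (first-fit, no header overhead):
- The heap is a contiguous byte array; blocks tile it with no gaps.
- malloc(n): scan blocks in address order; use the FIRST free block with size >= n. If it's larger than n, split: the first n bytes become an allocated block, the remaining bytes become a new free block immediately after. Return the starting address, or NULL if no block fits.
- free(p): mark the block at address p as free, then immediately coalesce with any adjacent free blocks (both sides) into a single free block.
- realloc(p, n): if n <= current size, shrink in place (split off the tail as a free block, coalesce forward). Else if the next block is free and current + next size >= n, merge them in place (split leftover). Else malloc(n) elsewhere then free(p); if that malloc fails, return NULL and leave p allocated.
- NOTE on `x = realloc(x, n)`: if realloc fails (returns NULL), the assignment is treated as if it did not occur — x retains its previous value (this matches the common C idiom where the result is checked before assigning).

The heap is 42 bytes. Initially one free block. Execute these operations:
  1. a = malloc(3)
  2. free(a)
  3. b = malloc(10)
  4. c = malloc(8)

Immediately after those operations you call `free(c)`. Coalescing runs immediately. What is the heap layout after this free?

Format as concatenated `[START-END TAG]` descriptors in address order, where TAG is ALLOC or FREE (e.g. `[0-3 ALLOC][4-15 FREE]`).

Op 1: a = malloc(3) -> a = 0; heap: [0-2 ALLOC][3-41 FREE]
Op 2: free(a) -> (freed a); heap: [0-41 FREE]
Op 3: b = malloc(10) -> b = 0; heap: [0-9 ALLOC][10-41 FREE]
Op 4: c = malloc(8) -> c = 10; heap: [0-9 ALLOC][10-17 ALLOC][18-41 FREE]
free(c): c = 10 -> block [10-17 ALLOC]; mark free, coalesce with adjacent free neighbors -> [0-9 ALLOC][10-41 FREE]

Answer: [0-9 ALLOC][10-41 FREE]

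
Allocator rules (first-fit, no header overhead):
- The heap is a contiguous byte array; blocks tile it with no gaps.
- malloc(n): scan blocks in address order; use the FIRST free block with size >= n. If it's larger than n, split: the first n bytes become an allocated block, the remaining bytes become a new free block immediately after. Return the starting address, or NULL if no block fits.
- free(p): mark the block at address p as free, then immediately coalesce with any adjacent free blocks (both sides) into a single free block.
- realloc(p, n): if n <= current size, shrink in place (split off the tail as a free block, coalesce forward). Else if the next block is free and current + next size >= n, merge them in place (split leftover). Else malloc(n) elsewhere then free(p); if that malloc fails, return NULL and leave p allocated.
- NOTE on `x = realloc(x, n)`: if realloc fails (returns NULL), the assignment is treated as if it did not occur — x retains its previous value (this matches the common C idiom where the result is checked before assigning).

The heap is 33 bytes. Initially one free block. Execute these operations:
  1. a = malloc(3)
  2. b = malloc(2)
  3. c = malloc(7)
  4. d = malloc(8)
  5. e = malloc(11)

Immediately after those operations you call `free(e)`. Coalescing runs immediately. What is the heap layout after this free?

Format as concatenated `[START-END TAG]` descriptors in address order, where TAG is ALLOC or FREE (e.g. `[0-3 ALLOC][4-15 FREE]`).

Op 1: a = malloc(3) -> a = 0; heap: [0-2 ALLOC][3-32 FREE]
Op 2: b = malloc(2) -> b = 3; heap: [0-2 ALLOC][3-4 ALLOC][5-32 FREE]
Op 3: c = malloc(7) -> c = 5; heap: [0-2 ALLOC][3-4 ALLOC][5-11 ALLOC][12-32 FREE]
Op 4: d = malloc(8) -> d = 12; heap: [0-2 ALLOC][3-4 ALLOC][5-11 ALLOC][12-19 ALLOC][20-32 FREE]
Op 5: e = malloc(11) -> e = 20; heap: [0-2 ALLOC][3-4 ALLOC][5-11 ALLOC][12-19 ALLOC][20-30 ALLOC][31-32 FREE]
free(e): e = 20 -> block [20-30 ALLOC]; mark free, coalesce with adjacent free neighbors -> [0-2 ALLOC][3-4 ALLOC][5-11 ALLOC][12-19 ALLOC][20-32 FREE]

Answer: [0-2 ALLOC][3-4 ALLOC][5-11 ALLOC][12-19 ALLOC][20-32 FREE]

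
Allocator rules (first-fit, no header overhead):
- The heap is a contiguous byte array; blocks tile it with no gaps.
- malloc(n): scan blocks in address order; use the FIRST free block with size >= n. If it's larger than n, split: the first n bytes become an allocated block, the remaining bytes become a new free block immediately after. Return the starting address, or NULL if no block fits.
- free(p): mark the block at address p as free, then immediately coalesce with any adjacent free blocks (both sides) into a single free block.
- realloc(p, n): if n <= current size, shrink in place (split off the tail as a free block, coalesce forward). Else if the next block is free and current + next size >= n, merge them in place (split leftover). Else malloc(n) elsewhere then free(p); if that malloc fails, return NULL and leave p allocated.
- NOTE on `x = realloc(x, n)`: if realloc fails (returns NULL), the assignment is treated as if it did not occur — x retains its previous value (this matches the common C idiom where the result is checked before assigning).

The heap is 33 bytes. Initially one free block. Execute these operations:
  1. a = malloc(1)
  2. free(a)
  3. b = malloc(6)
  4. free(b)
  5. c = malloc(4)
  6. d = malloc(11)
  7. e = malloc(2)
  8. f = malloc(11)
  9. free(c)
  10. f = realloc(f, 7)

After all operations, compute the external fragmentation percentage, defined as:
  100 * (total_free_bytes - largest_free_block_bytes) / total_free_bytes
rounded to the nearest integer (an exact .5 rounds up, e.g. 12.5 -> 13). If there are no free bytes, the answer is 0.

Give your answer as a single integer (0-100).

Op 1: a = malloc(1) -> a = 0; heap: [0-0 ALLOC][1-32 FREE]
Op 2: free(a) -> (freed a); heap: [0-32 FREE]
Op 3: b = malloc(6) -> b = 0; heap: [0-5 ALLOC][6-32 FREE]
Op 4: free(b) -> (freed b); heap: [0-32 FREE]
Op 5: c = malloc(4) -> c = 0; heap: [0-3 ALLOC][4-32 FREE]
Op 6: d = malloc(11) -> d = 4; heap: [0-3 ALLOC][4-14 ALLOC][15-32 FREE]
Op 7: e = malloc(2) -> e = 15; heap: [0-3 ALLOC][4-14 ALLOC][15-16 ALLOC][17-32 FREE]
Op 8: f = malloc(11) -> f = 17; heap: [0-3 ALLOC][4-14 ALLOC][15-16 ALLOC][17-27 ALLOC][28-32 FREE]
Op 9: free(c) -> (freed c); heap: [0-3 FREE][4-14 ALLOC][15-16 ALLOC][17-27 ALLOC][28-32 FREE]
Op 10: f = realloc(f, 7) -> f = 17; heap: [0-3 FREE][4-14 ALLOC][15-16 ALLOC][17-23 ALLOC][24-32 FREE]
Free blocks: [4 9] total_free=13 largest=9 -> 100*(13-9)/13 = 400/13 ≈ 30.769 -> rounds to 31

Answer: 31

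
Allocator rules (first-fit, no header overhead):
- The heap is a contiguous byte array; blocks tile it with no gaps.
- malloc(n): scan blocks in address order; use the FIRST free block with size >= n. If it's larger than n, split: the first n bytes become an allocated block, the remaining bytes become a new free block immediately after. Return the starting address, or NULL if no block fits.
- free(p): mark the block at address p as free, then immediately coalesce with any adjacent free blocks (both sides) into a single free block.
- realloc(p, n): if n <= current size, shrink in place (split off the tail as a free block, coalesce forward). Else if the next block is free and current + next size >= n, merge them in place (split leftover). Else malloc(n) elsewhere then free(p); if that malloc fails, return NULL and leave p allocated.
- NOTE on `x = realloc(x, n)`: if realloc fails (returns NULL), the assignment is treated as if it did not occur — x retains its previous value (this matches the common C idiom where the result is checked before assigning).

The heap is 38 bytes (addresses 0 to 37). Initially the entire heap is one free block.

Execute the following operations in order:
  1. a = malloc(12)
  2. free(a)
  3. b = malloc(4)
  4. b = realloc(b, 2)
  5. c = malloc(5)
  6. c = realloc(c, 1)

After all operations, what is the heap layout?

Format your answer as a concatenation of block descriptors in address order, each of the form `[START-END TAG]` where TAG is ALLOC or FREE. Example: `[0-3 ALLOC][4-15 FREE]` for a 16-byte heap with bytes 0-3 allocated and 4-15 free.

Op 1: a = malloc(12) -> a = 0; heap: [0-11 ALLOC][12-37 FREE]
Op 2: free(a) -> (freed a); heap: [0-37 FREE]
Op 3: b = malloc(4) -> b = 0; heap: [0-3 ALLOC][4-37 FREE]
Op 4: b = realloc(b, 2) -> b = 0; heap: [0-1 ALLOC][2-37 FREE]
Op 5: c = malloc(5) -> c = 2; heap: [0-1 ALLOC][2-6 ALLOC][7-37 FREE]
Op 6: c = realloc(c, 1) -> c = 2; heap: [0-1 ALLOC][2-2 ALLOC][3-37 FREE]

Answer: [0-1 ALLOC][2-2 ALLOC][3-37 FREE]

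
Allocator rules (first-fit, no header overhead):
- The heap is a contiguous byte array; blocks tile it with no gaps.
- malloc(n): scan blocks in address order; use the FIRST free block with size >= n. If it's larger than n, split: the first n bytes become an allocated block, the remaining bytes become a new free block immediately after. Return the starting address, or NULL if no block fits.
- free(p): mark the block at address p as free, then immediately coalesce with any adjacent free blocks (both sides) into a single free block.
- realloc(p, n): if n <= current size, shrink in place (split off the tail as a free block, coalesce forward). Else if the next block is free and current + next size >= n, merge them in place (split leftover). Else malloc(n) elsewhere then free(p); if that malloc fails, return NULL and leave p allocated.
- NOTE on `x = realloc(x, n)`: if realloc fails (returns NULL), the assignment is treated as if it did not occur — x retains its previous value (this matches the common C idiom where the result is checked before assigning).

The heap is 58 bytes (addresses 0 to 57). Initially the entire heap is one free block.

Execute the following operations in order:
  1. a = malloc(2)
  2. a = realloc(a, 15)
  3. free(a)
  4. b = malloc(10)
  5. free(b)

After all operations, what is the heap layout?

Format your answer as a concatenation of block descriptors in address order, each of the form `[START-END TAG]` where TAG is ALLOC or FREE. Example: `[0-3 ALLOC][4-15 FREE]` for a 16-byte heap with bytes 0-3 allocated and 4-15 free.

Answer: [0-57 FREE]

Derivation:
Op 1: a = malloc(2) -> a = 0; heap: [0-1 ALLOC][2-57 FREE]
Op 2: a = realloc(a, 15) -> a = 0; heap: [0-14 ALLOC][15-57 FREE]
Op 3: free(a) -> (freed a); heap: [0-57 FREE]
Op 4: b = malloc(10) -> b = 0; heap: [0-9 ALLOC][10-57 FREE]
Op 5: free(b) -> (freed b); heap: [0-57 FREE]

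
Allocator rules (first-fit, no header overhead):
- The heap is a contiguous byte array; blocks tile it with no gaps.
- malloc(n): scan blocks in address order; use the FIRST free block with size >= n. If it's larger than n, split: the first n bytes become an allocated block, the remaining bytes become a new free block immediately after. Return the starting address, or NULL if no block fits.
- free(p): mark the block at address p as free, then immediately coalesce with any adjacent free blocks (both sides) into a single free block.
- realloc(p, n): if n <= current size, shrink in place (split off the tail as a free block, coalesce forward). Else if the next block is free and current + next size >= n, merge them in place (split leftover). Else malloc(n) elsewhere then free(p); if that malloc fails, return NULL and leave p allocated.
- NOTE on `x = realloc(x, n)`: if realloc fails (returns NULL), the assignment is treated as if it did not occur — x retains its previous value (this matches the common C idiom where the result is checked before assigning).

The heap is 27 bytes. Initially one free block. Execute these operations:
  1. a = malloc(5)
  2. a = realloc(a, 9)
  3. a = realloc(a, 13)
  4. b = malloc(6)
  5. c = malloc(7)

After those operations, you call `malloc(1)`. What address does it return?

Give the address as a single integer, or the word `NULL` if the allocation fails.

Op 1: a = malloc(5) -> a = 0; heap: [0-4 ALLOC][5-26 FREE]
Op 2: a = realloc(a, 9) -> a = 0; heap: [0-8 ALLOC][9-26 FREE]
Op 3: a = realloc(a, 13) -> a = 0; heap: [0-12 ALLOC][13-26 FREE]
Op 4: b = malloc(6) -> b = 13; heap: [0-12 ALLOC][13-18 ALLOC][19-26 FREE]
Op 5: c = malloc(7) -> c = 19; heap: [0-12 ALLOC][13-18 ALLOC][19-25 ALLOC][26-26 FREE]
malloc(1): first-fit scan over [0-12 ALLOC][13-18 ALLOC][19-25 ALLOC][26-26 FREE] -> 26

Answer: 26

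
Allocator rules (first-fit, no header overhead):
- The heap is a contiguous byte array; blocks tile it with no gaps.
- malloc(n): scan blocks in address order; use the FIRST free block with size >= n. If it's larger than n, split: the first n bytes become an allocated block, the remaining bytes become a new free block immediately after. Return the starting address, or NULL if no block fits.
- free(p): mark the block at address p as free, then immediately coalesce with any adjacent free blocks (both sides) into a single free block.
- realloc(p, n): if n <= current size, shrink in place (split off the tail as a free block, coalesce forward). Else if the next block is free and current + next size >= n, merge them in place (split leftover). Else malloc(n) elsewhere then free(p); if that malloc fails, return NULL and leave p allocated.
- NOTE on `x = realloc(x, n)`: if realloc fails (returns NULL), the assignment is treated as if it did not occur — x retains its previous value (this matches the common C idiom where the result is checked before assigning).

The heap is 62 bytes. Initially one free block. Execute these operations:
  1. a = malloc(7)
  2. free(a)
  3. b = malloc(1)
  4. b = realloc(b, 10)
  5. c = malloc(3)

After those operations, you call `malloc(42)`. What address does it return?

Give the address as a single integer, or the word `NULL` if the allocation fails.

Answer: 13

Derivation:
Op 1: a = malloc(7) -> a = 0; heap: [0-6 ALLOC][7-61 FREE]
Op 2: free(a) -> (freed a); heap: [0-61 FREE]
Op 3: b = malloc(1) -> b = 0; heap: [0-0 ALLOC][1-61 FREE]
Op 4: b = realloc(b, 10) -> b = 0; heap: [0-9 ALLOC][10-61 FREE]
Op 5: c = malloc(3) -> c = 10; heap: [0-9 ALLOC][10-12 ALLOC][13-61 FREE]
malloc(42): first-fit scan over [0-9 ALLOC][10-12 ALLOC][13-61 FREE] -> 13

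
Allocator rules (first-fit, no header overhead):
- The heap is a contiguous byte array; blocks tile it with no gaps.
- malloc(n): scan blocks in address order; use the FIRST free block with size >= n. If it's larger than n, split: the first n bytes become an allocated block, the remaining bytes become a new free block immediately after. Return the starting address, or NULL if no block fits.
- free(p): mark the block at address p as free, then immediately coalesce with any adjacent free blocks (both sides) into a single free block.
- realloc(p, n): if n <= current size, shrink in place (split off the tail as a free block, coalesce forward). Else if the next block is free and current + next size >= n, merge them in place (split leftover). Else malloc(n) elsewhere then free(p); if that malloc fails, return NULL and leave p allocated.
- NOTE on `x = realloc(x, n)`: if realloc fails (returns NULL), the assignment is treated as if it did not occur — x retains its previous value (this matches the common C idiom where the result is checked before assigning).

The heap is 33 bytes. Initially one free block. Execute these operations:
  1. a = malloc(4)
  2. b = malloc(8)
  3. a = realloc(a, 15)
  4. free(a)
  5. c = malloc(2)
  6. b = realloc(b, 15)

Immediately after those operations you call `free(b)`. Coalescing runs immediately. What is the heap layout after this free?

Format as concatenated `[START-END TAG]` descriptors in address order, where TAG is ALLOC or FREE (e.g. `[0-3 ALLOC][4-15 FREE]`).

Op 1: a = malloc(4) -> a = 0; heap: [0-3 ALLOC][4-32 FREE]
Op 2: b = malloc(8) -> b = 4; heap: [0-3 ALLOC][4-11 ALLOC][12-32 FREE]
Op 3: a = realloc(a, 15) -> a = 12; heap: [0-3 FREE][4-11 ALLOC][12-26 ALLOC][27-32 FREE]
Op 4: free(a) -> (freed a); heap: [0-3 FREE][4-11 ALLOC][12-32 FREE]
Op 5: c = malloc(2) -> c = 0; heap: [0-1 ALLOC][2-3 FREE][4-11 ALLOC][12-32 FREE]
Op 6: b = realloc(b, 15) -> b = 4; heap: [0-1 ALLOC][2-3 FREE][4-18 ALLOC][19-32 FREE]
free(b): b = 4 -> block [4-18 ALLOC]; mark free, coalesce with adjacent free neighbors -> [0-1 ALLOC][2-32 FREE]

Answer: [0-1 ALLOC][2-32 FREE]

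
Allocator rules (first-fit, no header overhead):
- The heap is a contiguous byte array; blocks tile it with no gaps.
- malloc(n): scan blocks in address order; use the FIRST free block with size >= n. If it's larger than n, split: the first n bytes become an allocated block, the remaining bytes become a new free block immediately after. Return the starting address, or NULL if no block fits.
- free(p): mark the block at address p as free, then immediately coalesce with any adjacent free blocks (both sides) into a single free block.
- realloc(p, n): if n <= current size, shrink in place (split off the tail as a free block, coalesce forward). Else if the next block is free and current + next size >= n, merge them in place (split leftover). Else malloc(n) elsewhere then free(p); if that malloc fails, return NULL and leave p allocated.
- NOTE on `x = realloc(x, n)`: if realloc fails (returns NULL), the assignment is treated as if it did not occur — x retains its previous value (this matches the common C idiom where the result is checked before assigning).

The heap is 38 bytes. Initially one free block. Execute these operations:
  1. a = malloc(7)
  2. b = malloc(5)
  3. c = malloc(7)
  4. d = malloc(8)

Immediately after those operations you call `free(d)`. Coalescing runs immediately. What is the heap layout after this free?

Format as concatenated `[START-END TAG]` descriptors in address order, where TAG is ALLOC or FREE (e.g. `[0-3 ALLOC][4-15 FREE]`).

Answer: [0-6 ALLOC][7-11 ALLOC][12-18 ALLOC][19-37 FREE]

Derivation:
Op 1: a = malloc(7) -> a = 0; heap: [0-6 ALLOC][7-37 FREE]
Op 2: b = malloc(5) -> b = 7; heap: [0-6 ALLOC][7-11 ALLOC][12-37 FREE]
Op 3: c = malloc(7) -> c = 12; heap: [0-6 ALLOC][7-11 ALLOC][12-18 ALLOC][19-37 FREE]
Op 4: d = malloc(8) -> d = 19; heap: [0-6 ALLOC][7-11 ALLOC][12-18 ALLOC][19-26 ALLOC][27-37 FREE]
free(d): d = 19 -> block [19-26 ALLOC]; mark free, coalesce with adjacent free neighbors -> [0-6 ALLOC][7-11 ALLOC][12-18 ALLOC][19-37 FREE]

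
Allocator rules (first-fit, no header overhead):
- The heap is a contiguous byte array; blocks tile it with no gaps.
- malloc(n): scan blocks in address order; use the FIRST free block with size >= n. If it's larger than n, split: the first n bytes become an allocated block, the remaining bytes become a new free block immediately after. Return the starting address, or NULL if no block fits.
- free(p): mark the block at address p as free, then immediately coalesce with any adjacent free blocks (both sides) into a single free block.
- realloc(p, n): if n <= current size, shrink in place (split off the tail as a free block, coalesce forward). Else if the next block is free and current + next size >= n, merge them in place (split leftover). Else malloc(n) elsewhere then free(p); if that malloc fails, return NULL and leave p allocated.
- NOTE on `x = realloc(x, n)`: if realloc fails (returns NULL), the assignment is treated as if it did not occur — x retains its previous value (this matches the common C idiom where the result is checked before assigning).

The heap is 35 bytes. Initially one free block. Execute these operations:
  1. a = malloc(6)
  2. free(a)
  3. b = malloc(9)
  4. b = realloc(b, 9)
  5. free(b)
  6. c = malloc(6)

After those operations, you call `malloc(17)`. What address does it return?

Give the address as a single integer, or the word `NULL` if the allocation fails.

Op 1: a = malloc(6) -> a = 0; heap: [0-5 ALLOC][6-34 FREE]
Op 2: free(a) -> (freed a); heap: [0-34 FREE]
Op 3: b = malloc(9) -> b = 0; heap: [0-8 ALLOC][9-34 FREE]
Op 4: b = realloc(b, 9) -> b = 0; heap: [0-8 ALLOC][9-34 FREE]
Op 5: free(b) -> (freed b); heap: [0-34 FREE]
Op 6: c = malloc(6) -> c = 0; heap: [0-5 ALLOC][6-34 FREE]
malloc(17): first-fit scan over [0-5 ALLOC][6-34 FREE] -> 6

Answer: 6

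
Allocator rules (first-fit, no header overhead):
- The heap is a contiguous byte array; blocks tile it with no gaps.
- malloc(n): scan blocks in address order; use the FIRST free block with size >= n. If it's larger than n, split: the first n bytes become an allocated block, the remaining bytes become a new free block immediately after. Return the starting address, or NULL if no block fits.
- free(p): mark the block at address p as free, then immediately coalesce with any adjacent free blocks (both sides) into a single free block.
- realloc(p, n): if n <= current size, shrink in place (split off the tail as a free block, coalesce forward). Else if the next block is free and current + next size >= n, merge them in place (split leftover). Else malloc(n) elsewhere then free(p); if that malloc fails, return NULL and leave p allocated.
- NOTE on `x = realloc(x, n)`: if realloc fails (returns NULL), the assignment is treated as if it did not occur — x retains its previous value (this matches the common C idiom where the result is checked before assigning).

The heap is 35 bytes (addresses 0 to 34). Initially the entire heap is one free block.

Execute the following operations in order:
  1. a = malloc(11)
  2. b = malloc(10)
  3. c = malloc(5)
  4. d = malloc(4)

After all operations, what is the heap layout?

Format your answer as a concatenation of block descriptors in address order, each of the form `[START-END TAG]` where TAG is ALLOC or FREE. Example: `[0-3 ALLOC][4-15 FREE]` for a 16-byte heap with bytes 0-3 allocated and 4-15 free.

Op 1: a = malloc(11) -> a = 0; heap: [0-10 ALLOC][11-34 FREE]
Op 2: b = malloc(10) -> b = 11; heap: [0-10 ALLOC][11-20 ALLOC][21-34 FREE]
Op 3: c = malloc(5) -> c = 21; heap: [0-10 ALLOC][11-20 ALLOC][21-25 ALLOC][26-34 FREE]
Op 4: d = malloc(4) -> d = 26; heap: [0-10 ALLOC][11-20 ALLOC][21-25 ALLOC][26-29 ALLOC][30-34 FREE]

Answer: [0-10 ALLOC][11-20 ALLOC][21-25 ALLOC][26-29 ALLOC][30-34 FREE]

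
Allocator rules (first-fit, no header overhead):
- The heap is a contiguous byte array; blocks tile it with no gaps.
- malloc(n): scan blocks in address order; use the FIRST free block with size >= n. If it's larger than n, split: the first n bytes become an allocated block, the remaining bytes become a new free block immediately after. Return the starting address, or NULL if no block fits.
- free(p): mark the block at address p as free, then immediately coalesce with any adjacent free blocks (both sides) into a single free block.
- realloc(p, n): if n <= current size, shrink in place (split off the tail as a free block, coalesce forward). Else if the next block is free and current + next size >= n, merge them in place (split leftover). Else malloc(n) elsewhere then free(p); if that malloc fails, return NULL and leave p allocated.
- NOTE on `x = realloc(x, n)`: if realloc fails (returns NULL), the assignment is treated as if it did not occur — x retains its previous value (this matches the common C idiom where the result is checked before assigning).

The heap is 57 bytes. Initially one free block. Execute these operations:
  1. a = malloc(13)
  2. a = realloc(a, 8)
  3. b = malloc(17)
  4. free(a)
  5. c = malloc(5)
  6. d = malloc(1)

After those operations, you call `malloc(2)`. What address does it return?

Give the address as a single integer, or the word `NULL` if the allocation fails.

Answer: 6

Derivation:
Op 1: a = malloc(13) -> a = 0; heap: [0-12 ALLOC][13-56 FREE]
Op 2: a = realloc(a, 8) -> a = 0; heap: [0-7 ALLOC][8-56 FREE]
Op 3: b = malloc(17) -> b = 8; heap: [0-7 ALLOC][8-24 ALLOC][25-56 FREE]
Op 4: free(a) -> (freed a); heap: [0-7 FREE][8-24 ALLOC][25-56 FREE]
Op 5: c = malloc(5) -> c = 0; heap: [0-4 ALLOC][5-7 FREE][8-24 ALLOC][25-56 FREE]
Op 6: d = malloc(1) -> d = 5; heap: [0-4 ALLOC][5-5 ALLOC][6-7 FREE][8-24 ALLOC][25-56 FREE]
malloc(2): first-fit scan over [0-4 ALLOC][5-5 ALLOC][6-7 FREE][8-24 ALLOC][25-56 FREE] -> 6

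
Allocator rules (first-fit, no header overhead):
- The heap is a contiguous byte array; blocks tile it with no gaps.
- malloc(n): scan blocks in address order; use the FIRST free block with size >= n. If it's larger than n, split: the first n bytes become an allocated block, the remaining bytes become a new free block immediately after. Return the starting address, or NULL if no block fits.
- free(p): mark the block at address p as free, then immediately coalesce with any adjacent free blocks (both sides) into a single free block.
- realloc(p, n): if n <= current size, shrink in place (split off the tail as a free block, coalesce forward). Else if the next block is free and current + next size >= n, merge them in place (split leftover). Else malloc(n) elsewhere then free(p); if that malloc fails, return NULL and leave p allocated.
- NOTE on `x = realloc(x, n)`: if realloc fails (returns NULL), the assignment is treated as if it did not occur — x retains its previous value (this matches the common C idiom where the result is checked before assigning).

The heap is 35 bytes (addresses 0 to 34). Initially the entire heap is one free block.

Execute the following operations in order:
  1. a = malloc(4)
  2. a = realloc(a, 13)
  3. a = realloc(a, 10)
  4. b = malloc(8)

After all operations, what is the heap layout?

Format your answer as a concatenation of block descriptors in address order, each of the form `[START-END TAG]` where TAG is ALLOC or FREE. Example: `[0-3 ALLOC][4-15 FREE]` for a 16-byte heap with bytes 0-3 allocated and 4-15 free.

Answer: [0-9 ALLOC][10-17 ALLOC][18-34 FREE]

Derivation:
Op 1: a = malloc(4) -> a = 0; heap: [0-3 ALLOC][4-34 FREE]
Op 2: a = realloc(a, 13) -> a = 0; heap: [0-12 ALLOC][13-34 FREE]
Op 3: a = realloc(a, 10) -> a = 0; heap: [0-9 ALLOC][10-34 FREE]
Op 4: b = malloc(8) -> b = 10; heap: [0-9 ALLOC][10-17 ALLOC][18-34 FREE]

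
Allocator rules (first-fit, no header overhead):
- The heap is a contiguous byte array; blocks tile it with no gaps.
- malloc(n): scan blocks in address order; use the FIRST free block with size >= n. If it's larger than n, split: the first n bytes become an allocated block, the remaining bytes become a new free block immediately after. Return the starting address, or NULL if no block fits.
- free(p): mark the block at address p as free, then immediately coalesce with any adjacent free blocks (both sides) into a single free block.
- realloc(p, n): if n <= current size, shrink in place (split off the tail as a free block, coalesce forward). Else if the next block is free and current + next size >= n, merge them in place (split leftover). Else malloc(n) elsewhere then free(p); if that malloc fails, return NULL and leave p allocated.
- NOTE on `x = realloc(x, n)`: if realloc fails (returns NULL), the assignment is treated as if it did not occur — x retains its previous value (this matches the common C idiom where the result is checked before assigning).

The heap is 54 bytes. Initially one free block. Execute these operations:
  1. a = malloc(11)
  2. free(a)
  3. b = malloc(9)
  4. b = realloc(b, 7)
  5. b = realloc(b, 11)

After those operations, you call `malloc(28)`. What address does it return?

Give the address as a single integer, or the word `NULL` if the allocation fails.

Op 1: a = malloc(11) -> a = 0; heap: [0-10 ALLOC][11-53 FREE]
Op 2: free(a) -> (freed a); heap: [0-53 FREE]
Op 3: b = malloc(9) -> b = 0; heap: [0-8 ALLOC][9-53 FREE]
Op 4: b = realloc(b, 7) -> b = 0; heap: [0-6 ALLOC][7-53 FREE]
Op 5: b = realloc(b, 11) -> b = 0; heap: [0-10 ALLOC][11-53 FREE]
malloc(28): first-fit scan over [0-10 ALLOC][11-53 FREE] -> 11

Answer: 11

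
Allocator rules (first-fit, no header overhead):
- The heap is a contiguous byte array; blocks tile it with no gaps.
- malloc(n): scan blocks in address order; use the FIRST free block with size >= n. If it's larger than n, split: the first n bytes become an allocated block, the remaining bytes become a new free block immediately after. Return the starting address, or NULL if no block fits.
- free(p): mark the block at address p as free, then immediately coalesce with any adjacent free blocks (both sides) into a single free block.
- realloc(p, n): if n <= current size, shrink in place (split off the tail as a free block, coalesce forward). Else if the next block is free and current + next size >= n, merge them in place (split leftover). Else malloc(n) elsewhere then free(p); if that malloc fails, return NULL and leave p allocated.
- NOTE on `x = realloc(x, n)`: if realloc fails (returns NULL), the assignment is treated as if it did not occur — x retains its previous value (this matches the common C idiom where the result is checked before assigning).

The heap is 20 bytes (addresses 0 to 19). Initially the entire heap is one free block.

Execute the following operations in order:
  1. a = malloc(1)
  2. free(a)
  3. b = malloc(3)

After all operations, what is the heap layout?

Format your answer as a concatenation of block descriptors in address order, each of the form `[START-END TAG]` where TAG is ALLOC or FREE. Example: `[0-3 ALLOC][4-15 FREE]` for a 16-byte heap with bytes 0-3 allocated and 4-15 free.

Op 1: a = malloc(1) -> a = 0; heap: [0-0 ALLOC][1-19 FREE]
Op 2: free(a) -> (freed a); heap: [0-19 FREE]
Op 3: b = malloc(3) -> b = 0; heap: [0-2 ALLOC][3-19 FREE]

Answer: [0-2 ALLOC][3-19 FREE]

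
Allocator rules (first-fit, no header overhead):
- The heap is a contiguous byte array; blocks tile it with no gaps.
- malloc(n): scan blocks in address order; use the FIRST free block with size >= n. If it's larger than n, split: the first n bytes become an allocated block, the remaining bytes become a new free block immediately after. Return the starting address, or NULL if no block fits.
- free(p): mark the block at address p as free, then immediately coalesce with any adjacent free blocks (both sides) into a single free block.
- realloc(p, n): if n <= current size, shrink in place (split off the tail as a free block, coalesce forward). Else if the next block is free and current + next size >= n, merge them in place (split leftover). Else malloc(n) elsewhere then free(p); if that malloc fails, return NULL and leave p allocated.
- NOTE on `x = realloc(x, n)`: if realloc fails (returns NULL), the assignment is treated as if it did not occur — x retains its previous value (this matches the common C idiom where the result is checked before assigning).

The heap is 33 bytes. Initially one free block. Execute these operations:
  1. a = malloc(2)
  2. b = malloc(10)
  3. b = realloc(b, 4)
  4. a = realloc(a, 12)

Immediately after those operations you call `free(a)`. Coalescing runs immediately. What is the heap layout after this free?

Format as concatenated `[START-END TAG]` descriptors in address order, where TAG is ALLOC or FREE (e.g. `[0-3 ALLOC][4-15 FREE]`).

Op 1: a = malloc(2) -> a = 0; heap: [0-1 ALLOC][2-32 FREE]
Op 2: b = malloc(10) -> b = 2; heap: [0-1 ALLOC][2-11 ALLOC][12-32 FREE]
Op 3: b = realloc(b, 4) -> b = 2; heap: [0-1 ALLOC][2-5 ALLOC][6-32 FREE]
Op 4: a = realloc(a, 12) -> a = 6; heap: [0-1 FREE][2-5 ALLOC][6-17 ALLOC][18-32 FREE]
free(a): a = 6 -> block [6-17 ALLOC]; mark free, coalesce with adjacent free neighbors -> [0-1 FREE][2-5 ALLOC][6-32 FREE]

Answer: [0-1 FREE][2-5 ALLOC][6-32 FREE]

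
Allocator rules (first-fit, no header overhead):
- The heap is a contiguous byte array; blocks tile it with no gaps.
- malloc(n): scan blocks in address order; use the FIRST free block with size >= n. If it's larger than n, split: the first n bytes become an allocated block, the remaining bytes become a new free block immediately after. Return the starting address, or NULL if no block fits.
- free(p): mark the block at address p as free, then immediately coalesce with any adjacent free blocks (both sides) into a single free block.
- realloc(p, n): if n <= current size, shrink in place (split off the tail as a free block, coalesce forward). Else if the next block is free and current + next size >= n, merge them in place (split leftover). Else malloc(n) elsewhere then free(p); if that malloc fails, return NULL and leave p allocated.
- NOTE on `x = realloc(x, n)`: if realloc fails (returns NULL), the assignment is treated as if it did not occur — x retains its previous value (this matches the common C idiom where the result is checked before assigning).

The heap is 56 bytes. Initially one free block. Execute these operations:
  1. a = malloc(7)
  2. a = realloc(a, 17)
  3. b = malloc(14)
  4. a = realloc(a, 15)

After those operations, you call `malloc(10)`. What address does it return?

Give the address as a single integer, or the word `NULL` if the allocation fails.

Answer: 31

Derivation:
Op 1: a = malloc(7) -> a = 0; heap: [0-6 ALLOC][7-55 FREE]
Op 2: a = realloc(a, 17) -> a = 0; heap: [0-16 ALLOC][17-55 FREE]
Op 3: b = malloc(14) -> b = 17; heap: [0-16 ALLOC][17-30 ALLOC][31-55 FREE]
Op 4: a = realloc(a, 15) -> a = 0; heap: [0-14 ALLOC][15-16 FREE][17-30 ALLOC][31-55 FREE]
malloc(10): first-fit scan over [0-14 ALLOC][15-16 FREE][17-30 ALLOC][31-55 FREE] -> 31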